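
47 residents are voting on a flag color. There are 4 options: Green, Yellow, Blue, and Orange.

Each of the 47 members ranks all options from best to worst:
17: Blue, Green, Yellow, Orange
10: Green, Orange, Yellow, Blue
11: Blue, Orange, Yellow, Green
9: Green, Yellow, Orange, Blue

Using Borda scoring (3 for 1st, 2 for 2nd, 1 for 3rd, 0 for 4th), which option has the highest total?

Green: 17×2 + 10×3 + 11×0 + 9×3 = 91
Yellow: 17×1 + 10×1 + 11×1 + 9×2 = 56
Blue: 17×3 + 10×0 + 11×3 + 9×0 = 84
Orange: 17×0 + 10×2 + 11×2 + 9×1 = 51

Green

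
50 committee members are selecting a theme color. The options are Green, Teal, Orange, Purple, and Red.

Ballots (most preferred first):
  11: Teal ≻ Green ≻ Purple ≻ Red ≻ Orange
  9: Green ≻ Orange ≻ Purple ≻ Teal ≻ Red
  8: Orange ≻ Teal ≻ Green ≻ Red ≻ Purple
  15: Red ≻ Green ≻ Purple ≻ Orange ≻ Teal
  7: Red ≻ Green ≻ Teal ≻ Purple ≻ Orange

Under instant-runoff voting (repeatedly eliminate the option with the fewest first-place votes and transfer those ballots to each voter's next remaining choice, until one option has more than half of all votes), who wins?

Round 1: Green 9, Teal 11, Orange 8, Purple 0, Red 22. Purple eliminated.
Round 2: Green 9, Teal 11, Orange 8, Red 22. Orange eliminated.
Round 3: Green 9, Teal 19, Red 22. Green eliminated.
Round 4: Teal 28, Red 22. Teal has a majority (≥26).

Teal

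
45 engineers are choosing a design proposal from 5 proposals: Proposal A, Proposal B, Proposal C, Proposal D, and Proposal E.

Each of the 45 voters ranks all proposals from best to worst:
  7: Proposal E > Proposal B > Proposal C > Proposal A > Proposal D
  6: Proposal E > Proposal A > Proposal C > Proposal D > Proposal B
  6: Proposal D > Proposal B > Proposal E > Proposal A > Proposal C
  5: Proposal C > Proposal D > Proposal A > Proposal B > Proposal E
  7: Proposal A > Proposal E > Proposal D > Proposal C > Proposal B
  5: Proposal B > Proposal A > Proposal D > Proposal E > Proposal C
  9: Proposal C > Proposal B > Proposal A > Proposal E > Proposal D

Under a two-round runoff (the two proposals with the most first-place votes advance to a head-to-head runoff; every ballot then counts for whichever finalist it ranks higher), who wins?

Round 1 first-place votes: Proposal A 7, Proposal B 5, Proposal C 14, Proposal D 6, Proposal E 13. Proposal C and Proposal E advance.
Runoff: Proposal C is ranked above Proposal E on 14 ballots, Proposal E above Proposal C on 31.

Proposal E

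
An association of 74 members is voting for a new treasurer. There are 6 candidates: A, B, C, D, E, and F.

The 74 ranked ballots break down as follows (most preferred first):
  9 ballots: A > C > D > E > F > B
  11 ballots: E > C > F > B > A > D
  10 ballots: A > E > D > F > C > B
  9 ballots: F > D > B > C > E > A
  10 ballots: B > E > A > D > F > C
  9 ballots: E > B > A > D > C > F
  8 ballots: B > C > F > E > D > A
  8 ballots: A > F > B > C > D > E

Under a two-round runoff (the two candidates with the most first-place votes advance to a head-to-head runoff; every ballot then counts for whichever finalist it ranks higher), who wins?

Round 1 first-place votes: A 27, B 18, C 0, D 0, E 20, F 9. A and E advance.
Runoff: A is ranked above E on 27 ballots, E above A on 47.

E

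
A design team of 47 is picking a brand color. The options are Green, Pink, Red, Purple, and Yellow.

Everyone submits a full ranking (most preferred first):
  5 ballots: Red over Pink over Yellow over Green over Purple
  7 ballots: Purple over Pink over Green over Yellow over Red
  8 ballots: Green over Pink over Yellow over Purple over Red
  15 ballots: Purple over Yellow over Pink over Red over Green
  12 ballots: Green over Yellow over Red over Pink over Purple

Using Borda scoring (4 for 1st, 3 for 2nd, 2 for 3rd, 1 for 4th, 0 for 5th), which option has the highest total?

Green: 5×1 + 7×2 + 8×4 + 15×0 + 12×4 = 99
Pink: 5×3 + 7×3 + 8×3 + 15×2 + 12×1 = 102
Red: 5×4 + 7×0 + 8×0 + 15×1 + 12×2 = 59
Purple: 5×0 + 7×4 + 8×1 + 15×4 + 12×0 = 96
Yellow: 5×2 + 7×1 + 8×2 + 15×3 + 12×3 = 114

Yellow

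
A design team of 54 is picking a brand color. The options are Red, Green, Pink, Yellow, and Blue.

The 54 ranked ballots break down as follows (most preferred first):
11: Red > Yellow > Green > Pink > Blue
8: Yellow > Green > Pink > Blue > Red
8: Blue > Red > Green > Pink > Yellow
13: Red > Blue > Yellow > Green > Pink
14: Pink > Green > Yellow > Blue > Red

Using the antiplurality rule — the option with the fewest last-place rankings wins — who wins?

Green

Last-place votes: Red 22, Green 0, Pink 13, Yellow 8, Blue 11.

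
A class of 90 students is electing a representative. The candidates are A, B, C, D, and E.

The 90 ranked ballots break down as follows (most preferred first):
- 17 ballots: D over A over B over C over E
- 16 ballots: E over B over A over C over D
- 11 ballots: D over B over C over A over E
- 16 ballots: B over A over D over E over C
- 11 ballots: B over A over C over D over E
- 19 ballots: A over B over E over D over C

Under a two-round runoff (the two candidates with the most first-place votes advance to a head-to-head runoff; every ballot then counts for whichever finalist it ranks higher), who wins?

B

Round 1 first-place votes: A 19, B 27, C 0, D 28, E 16. D and B advance.
Runoff: D is ranked above B on 28 ballots, B above D on 62.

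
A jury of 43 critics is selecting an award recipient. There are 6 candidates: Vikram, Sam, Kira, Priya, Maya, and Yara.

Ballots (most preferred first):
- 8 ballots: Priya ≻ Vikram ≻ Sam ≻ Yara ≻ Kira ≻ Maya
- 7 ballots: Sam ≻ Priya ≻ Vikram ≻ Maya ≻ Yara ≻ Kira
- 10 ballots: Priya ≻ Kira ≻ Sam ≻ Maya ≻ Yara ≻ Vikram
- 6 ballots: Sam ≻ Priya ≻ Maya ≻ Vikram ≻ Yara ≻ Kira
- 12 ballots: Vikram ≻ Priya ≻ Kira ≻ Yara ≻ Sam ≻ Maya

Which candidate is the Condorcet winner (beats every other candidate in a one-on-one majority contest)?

Priya vs Vikram: 31–12
Priya vs Sam: 30–13
Priya vs Kira: 43–0
Priya vs Maya: 43–0
Priya vs Yara: 43–0
Priya beats every other candidate.

Priya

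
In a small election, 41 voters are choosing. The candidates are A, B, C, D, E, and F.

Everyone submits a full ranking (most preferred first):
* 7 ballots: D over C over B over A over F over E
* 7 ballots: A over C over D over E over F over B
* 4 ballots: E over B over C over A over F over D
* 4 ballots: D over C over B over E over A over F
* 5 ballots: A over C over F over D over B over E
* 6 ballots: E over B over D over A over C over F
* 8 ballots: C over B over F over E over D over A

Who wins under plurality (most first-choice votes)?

A

First-place votes: A 12, B 0, C 8, D 11, E 10, F 0.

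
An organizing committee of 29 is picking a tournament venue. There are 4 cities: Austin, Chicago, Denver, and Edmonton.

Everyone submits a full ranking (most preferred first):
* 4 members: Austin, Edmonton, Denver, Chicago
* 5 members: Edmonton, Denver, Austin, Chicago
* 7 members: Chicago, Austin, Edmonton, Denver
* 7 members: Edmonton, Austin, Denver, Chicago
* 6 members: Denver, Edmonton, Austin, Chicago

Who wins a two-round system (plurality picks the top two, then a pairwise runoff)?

Round 1 first-place votes: Austin 4, Chicago 7, Denver 6, Edmonton 12. Edmonton and Chicago advance.
Runoff: Edmonton is ranked above Chicago on 22 ballots, Chicago above Edmonton on 7.

Edmonton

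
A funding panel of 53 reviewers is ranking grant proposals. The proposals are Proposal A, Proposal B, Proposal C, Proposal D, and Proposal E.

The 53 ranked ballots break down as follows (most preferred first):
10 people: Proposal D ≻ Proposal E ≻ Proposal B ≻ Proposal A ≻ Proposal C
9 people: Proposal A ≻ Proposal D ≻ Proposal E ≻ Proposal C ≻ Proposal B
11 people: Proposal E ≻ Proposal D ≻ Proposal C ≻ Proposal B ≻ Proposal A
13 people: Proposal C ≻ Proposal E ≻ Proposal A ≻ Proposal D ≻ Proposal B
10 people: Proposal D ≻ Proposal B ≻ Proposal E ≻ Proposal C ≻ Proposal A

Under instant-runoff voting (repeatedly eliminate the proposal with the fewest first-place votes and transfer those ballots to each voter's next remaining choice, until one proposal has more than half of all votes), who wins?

Round 1: Proposal A 9, Proposal B 0, Proposal C 13, Proposal D 20, Proposal E 11. Proposal B eliminated.
Round 2: Proposal A 9, Proposal C 13, Proposal D 20, Proposal E 11. Proposal A eliminated.
Round 3: Proposal C 13, Proposal D 29, Proposal E 11. Proposal D has a majority (≥27).

Proposal D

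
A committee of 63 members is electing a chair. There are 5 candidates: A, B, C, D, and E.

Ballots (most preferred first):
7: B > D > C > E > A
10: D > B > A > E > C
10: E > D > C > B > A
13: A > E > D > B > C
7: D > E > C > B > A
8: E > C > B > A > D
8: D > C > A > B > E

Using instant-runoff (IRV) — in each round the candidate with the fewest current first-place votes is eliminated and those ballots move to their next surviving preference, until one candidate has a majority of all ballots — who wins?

Round 1: A 13, B 7, C 0, D 25, E 18. C eliminated.
Round 2: A 13, B 7, D 25, E 18. B eliminated.
Round 3: A 13, D 32, E 18. D has a majority (≥32).

D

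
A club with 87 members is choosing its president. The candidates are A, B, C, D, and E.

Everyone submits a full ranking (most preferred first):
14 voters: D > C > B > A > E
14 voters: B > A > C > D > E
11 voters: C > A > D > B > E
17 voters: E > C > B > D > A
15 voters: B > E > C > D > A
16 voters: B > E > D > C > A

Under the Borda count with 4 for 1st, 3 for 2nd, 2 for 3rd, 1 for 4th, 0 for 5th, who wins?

A: 14×1 + 14×3 + 11×3 + 17×0 + 15×0 + 16×0 = 89
B: 14×2 + 14×4 + 11×1 + 17×2 + 15×4 + 16×4 = 253
C: 14×3 + 14×2 + 11×4 + 17×3 + 15×2 + 16×1 = 211
D: 14×4 + 14×1 + 11×2 + 17×1 + 15×1 + 16×2 = 156
E: 14×0 + 14×0 + 11×0 + 17×4 + 15×3 + 16×3 = 161

B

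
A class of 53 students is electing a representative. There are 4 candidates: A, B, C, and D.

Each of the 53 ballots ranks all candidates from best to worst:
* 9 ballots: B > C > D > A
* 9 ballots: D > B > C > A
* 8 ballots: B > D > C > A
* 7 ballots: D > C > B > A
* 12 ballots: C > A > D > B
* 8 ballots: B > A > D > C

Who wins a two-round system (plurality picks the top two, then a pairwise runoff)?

D

Round 1 first-place votes: A 0, B 25, C 12, D 16. B and D advance.
Runoff: B is ranked above D on 25 ballots, D above B on 28.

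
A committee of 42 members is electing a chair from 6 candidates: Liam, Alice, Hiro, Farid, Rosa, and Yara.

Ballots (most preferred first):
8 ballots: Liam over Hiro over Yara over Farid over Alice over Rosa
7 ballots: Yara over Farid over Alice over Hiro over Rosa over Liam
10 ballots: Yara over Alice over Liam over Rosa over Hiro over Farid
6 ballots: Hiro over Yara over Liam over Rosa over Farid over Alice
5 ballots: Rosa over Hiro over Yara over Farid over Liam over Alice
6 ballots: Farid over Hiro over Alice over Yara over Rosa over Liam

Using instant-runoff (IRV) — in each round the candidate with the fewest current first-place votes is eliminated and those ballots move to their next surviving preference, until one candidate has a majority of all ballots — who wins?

Hiro

Round 1: Liam 8, Alice 0, Hiro 6, Farid 6, Rosa 5, Yara 17. Alice eliminated.
Round 2: Liam 8, Hiro 6, Farid 6, Rosa 5, Yara 17. Rosa eliminated.
Round 3: Liam 8, Hiro 11, Farid 6, Yara 17. Farid eliminated.
Round 4: Liam 8, Hiro 17, Yara 17. Liam eliminated.
Round 5: Hiro 25, Yara 17. Hiro has a majority (≥22).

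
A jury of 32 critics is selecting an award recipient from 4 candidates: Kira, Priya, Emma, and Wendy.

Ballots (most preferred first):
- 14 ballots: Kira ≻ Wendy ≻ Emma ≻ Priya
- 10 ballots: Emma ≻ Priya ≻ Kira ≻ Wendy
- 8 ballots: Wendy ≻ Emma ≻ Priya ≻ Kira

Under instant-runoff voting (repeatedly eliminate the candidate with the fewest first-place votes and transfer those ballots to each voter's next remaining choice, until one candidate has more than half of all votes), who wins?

Round 1: Kira 14, Priya 0, Emma 10, Wendy 8. Priya eliminated.
Round 2: Kira 14, Emma 10, Wendy 8. Wendy eliminated.
Round 3: Kira 14, Emma 18. Emma has a majority (≥17).

Emma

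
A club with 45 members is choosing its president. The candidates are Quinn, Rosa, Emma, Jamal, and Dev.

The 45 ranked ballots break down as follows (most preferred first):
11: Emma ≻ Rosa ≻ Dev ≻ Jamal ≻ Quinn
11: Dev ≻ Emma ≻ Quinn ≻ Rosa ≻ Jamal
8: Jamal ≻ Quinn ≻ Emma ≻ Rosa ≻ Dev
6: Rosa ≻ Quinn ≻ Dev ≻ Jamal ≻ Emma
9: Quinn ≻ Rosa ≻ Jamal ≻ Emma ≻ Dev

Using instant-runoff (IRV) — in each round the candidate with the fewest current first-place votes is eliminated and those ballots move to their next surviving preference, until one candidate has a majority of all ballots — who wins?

Quinn

Round 1: Quinn 9, Rosa 6, Emma 11, Jamal 8, Dev 11. Rosa eliminated.
Round 2: Quinn 15, Emma 11, Jamal 8, Dev 11. Jamal eliminated.
Round 3: Quinn 23, Emma 11, Dev 11. Quinn has a majority (≥23).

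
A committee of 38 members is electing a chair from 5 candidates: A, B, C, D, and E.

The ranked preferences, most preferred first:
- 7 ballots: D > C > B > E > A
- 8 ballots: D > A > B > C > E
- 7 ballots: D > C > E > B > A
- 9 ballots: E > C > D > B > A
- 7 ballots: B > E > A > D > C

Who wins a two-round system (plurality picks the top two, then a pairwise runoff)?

D

Round 1 first-place votes: A 0, B 7, C 0, D 22, E 9. D and E advance.
Runoff: D is ranked above E on 22 ballots, E above D on 16.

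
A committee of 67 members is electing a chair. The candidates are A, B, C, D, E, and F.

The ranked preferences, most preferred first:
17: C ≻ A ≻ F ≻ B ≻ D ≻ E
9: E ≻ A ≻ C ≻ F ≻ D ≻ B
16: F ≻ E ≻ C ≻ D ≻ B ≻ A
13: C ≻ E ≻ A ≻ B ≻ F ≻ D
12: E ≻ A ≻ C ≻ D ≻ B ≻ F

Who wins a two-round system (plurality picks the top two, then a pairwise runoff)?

E

Round 1 first-place votes: A 0, B 0, C 30, D 0, E 21, F 16. C and E advance.
Runoff: C is ranked above E on 30 ballots, E above C on 37.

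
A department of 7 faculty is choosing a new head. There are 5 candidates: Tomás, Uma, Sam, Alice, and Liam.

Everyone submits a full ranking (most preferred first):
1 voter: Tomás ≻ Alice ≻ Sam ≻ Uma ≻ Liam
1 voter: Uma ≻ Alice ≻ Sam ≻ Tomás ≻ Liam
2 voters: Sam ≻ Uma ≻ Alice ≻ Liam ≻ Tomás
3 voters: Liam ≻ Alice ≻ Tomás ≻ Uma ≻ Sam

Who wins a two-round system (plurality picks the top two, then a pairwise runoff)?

Round 1 first-place votes: Tomás 1, Uma 1, Sam 2, Alice 0, Liam 3. Liam and Sam advance.
Runoff: Liam is ranked above Sam on 3 ballots, Sam above Liam on 4.

Sam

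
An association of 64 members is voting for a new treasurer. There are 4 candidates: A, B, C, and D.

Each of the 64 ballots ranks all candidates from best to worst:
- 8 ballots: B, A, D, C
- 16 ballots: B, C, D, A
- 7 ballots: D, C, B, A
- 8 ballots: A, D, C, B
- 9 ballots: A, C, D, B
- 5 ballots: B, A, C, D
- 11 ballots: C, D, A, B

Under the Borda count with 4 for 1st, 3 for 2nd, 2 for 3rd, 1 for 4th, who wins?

A: 8×3 + 16×1 + 7×1 + 8×4 + 9×4 + 5×3 + 11×2 = 152
B: 8×4 + 16×4 + 7×2 + 8×1 + 9×1 + 5×4 + 11×1 = 158
C: 8×1 + 16×3 + 7×3 + 8×2 + 9×3 + 5×2 + 11×4 = 174
D: 8×2 + 16×2 + 7×4 + 8×3 + 9×2 + 5×1 + 11×3 = 156

C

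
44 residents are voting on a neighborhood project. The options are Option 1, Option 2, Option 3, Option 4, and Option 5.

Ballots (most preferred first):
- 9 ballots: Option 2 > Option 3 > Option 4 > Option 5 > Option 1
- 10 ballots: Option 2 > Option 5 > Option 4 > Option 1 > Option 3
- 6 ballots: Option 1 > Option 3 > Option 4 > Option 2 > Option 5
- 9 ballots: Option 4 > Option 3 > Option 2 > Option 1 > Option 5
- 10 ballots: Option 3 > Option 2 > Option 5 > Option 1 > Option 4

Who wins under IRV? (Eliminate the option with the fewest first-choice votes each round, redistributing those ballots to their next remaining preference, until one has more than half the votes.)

Option 3

Round 1: Option 1 6, Option 2 19, Option 3 10, Option 4 9, Option 5 0. Option 5 eliminated.
Round 2: Option 1 6, Option 2 19, Option 3 10, Option 4 9. Option 1 eliminated.
Round 3: Option 2 19, Option 3 16, Option 4 9. Option 4 eliminated.
Round 4: Option 2 19, Option 3 25. Option 3 has a majority (≥23).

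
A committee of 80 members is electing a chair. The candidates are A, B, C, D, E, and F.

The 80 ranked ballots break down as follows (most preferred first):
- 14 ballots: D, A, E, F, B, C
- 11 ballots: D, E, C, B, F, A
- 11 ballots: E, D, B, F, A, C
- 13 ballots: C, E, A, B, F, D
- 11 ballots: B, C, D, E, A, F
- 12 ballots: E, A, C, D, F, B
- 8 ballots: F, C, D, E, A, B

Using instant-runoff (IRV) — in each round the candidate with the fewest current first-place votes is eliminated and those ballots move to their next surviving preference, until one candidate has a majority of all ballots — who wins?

C

Round 1: A 0, B 11, C 13, D 25, E 23, F 8. A eliminated.
Round 2: B 11, C 13, D 25, E 23, F 8. F eliminated.
Round 3: B 11, C 21, D 25, E 23. B eliminated.
Round 4: C 32, D 25, E 23. E eliminated.
Round 5: C 44, D 36. C has a majority (≥41).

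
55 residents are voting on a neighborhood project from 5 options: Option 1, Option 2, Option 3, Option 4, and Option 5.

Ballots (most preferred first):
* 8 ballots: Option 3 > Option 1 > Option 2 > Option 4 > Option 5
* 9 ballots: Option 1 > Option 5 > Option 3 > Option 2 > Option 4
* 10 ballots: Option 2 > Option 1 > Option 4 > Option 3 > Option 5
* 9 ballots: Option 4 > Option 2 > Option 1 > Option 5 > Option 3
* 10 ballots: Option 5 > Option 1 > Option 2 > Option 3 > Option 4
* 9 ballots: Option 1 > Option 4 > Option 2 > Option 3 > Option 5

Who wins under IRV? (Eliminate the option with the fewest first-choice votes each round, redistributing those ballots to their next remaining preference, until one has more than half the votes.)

Option 1

Round 1: Option 1 18, Option 2 10, Option 3 8, Option 4 9, Option 5 10. Option 3 eliminated.
Round 2: Option 1 26, Option 2 10, Option 4 9, Option 5 10. Option 4 eliminated.
Round 3: Option 1 26, Option 2 19, Option 5 10. Option 5 eliminated.
Round 4: Option 1 36, Option 2 19. Option 1 has a majority (≥28).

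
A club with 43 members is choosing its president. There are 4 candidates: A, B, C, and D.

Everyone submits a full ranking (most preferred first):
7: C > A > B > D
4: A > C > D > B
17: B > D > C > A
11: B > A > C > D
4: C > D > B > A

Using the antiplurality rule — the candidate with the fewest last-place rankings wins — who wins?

C

Last-place votes: A 21, B 4, C 0, D 18.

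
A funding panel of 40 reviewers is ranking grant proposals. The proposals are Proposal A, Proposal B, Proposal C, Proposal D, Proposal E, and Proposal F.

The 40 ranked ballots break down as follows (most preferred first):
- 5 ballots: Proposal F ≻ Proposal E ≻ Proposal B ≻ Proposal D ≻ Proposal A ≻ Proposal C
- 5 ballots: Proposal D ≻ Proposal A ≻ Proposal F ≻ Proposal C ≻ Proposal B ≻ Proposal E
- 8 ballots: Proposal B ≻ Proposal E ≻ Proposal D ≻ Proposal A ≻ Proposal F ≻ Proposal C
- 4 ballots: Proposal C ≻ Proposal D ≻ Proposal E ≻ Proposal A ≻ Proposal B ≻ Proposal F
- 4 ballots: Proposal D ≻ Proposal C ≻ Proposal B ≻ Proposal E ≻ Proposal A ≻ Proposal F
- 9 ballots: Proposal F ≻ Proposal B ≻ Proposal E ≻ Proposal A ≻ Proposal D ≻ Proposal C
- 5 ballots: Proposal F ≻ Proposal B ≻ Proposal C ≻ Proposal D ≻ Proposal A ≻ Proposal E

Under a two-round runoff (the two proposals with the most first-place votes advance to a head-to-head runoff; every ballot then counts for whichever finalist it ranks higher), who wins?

Proposal D

Round 1 first-place votes: Proposal A 0, Proposal B 8, Proposal C 4, Proposal D 9, Proposal E 0, Proposal F 19. Proposal F and Proposal D advance.
Runoff: Proposal F is ranked above Proposal D on 19 ballots, Proposal D above Proposal F on 21.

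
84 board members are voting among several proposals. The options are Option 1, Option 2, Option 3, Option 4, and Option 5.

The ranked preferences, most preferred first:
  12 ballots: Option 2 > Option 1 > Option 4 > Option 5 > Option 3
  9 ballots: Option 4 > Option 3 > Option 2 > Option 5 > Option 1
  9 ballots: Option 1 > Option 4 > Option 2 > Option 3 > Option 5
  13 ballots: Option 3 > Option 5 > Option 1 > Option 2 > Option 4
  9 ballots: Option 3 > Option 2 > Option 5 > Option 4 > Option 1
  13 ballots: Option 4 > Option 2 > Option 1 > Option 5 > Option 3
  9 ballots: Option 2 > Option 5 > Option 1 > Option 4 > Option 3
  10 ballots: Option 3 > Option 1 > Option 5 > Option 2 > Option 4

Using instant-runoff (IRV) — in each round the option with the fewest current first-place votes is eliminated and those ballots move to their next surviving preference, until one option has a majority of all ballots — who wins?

Round 1: Option 1 9, Option 2 21, Option 3 32, Option 4 22, Option 5 0. Option 5 eliminated.
Round 2: Option 1 9, Option 2 21, Option 3 32, Option 4 22. Option 1 eliminated.
Round 3: Option 2 21, Option 3 32, Option 4 31. Option 2 eliminated.
Round 4: Option 3 32, Option 4 52. Option 4 has a majority (≥43).

Option 4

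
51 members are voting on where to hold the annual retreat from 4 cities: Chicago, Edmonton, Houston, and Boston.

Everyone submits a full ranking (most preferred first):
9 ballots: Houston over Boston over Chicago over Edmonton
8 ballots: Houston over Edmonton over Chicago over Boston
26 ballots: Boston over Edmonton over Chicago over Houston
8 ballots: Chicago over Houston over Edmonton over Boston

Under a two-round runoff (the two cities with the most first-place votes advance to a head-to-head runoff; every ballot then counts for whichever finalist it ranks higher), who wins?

Round 1 first-place votes: Chicago 8, Edmonton 0, Houston 17, Boston 26. Boston and Houston advance.
Runoff: Boston is ranked above Houston on 26 ballots, Houston above Boston on 25.

Boston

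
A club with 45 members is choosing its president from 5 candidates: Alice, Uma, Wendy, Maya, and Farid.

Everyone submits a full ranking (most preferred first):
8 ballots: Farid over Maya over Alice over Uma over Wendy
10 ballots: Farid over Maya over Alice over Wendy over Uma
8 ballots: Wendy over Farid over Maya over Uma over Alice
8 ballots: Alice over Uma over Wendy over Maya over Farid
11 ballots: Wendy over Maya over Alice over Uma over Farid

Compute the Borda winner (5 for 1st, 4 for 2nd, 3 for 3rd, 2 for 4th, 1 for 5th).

Maya

Alice: 8×3 + 10×3 + 8×1 + 8×5 + 11×3 = 135
Uma: 8×2 + 10×1 + 8×2 + 8×4 + 11×2 = 96
Wendy: 8×1 + 10×2 + 8×5 + 8×3 + 11×5 = 147
Maya: 8×4 + 10×4 + 8×3 + 8×2 + 11×4 = 156
Farid: 8×5 + 10×5 + 8×4 + 8×1 + 11×1 = 141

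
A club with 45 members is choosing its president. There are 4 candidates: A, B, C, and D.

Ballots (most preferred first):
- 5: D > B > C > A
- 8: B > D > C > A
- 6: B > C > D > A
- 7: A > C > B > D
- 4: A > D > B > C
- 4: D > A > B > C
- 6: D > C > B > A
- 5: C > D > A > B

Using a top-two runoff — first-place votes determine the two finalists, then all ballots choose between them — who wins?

Round 1 first-place votes: A 11, B 14, C 5, D 15. D and B advance.
Runoff: D is ranked above B on 24 ballots, B above D on 21.

D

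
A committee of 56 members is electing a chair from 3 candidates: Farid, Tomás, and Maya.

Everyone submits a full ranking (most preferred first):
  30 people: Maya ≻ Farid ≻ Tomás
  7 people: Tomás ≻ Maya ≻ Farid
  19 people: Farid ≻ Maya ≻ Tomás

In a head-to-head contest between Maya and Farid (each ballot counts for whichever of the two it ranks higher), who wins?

Maya is ranked above Farid on 37 ballots; Farid above Maya on 19.

Maya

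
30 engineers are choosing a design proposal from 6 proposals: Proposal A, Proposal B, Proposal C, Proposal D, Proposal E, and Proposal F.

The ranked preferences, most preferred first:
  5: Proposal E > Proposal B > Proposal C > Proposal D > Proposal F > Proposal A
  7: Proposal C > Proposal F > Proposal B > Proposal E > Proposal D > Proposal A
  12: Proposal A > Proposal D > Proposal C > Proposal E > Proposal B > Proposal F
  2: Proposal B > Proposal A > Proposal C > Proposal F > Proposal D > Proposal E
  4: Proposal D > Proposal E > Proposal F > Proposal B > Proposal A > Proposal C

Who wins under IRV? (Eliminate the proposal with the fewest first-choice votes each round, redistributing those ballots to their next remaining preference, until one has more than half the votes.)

Proposal E

Round 1: Proposal A 12, Proposal B 2, Proposal C 7, Proposal D 4, Proposal E 5, Proposal F 0. Proposal F eliminated.
Round 2: Proposal A 12, Proposal B 2, Proposal C 7, Proposal D 4, Proposal E 5. Proposal B eliminated.
Round 3: Proposal A 14, Proposal C 7, Proposal D 4, Proposal E 5. Proposal D eliminated.
Round 4: Proposal A 14, Proposal C 7, Proposal E 9. Proposal C eliminated.
Round 5: Proposal A 14, Proposal E 16. Proposal E has a majority (≥16).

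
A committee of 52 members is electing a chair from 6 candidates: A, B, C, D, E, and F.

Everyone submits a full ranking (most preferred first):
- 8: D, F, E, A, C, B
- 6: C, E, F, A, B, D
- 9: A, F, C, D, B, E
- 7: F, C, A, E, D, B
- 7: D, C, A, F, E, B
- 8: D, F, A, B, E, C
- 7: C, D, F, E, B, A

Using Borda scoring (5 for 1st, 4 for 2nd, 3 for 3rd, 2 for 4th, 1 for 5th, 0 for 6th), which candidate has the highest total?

F

A: 8×2 + 6×2 + 9×5 + 7×3 + 7×3 + 8×3 + 7×0 = 139
B: 8×0 + 6×1 + 9×1 + 7×0 + 7×0 + 8×2 + 7×1 = 38
C: 8×1 + 6×5 + 9×3 + 7×4 + 7×4 + 8×0 + 7×5 = 156
D: 8×5 + 6×0 + 9×2 + 7×1 + 7×5 + 8×5 + 7×4 = 168
E: 8×3 + 6×4 + 9×0 + 7×2 + 7×1 + 8×1 + 7×2 = 91
F: 8×4 + 6×3 + 9×4 + 7×5 + 7×2 + 8×4 + 7×3 = 188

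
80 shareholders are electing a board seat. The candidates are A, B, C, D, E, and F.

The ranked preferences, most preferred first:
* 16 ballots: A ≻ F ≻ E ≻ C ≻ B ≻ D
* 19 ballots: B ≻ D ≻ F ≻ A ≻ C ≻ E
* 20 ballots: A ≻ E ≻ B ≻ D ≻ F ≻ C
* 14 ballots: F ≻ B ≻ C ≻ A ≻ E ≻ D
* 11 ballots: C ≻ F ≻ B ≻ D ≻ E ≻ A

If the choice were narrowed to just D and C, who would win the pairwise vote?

C

D is ranked above C on 39 ballots; C above D on 41.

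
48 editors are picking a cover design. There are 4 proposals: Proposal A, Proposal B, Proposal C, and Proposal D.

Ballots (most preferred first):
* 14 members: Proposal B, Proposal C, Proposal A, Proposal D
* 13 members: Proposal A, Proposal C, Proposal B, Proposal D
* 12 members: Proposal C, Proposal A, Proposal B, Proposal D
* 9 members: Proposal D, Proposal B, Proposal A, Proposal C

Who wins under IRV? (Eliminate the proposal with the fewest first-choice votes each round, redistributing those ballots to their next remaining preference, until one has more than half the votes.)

Proposal A

Round 1: Proposal A 13, Proposal B 14, Proposal C 12, Proposal D 9. Proposal D eliminated.
Round 2: Proposal A 13, Proposal B 23, Proposal C 12. Proposal C eliminated.
Round 3: Proposal A 25, Proposal B 23. Proposal A has a majority (≥25).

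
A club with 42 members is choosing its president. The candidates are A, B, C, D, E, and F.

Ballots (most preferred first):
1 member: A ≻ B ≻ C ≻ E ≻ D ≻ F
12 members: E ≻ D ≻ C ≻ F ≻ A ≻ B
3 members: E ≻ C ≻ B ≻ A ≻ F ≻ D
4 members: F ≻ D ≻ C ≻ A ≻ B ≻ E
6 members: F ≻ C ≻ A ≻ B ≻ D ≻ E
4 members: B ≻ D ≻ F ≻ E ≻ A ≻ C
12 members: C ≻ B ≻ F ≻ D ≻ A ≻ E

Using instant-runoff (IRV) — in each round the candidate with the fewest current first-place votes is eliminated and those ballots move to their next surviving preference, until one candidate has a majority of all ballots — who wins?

F

Round 1: A 1, B 4, C 12, D 0, E 15, F 10. D eliminated.
Round 2: A 1, B 4, C 12, E 15, F 10. A eliminated.
Round 3: B 5, C 12, E 15, F 10. B eliminated.
Round 4: C 13, E 15, F 14. C eliminated.
Round 5: E 16, F 26. F has a majority (≥22).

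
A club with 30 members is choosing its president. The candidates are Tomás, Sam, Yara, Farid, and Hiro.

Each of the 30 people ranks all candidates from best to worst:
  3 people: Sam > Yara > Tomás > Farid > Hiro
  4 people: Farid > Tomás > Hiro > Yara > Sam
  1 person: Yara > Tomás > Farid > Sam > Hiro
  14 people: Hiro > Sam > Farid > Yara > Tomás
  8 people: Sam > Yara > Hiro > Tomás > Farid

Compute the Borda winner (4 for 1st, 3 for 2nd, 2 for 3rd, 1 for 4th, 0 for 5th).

Sam

Tomás: 3×2 + 4×3 + 1×3 + 14×0 + 8×1 = 29
Sam: 3×4 + 4×0 + 1×1 + 14×3 + 8×4 = 87
Yara: 3×3 + 4×1 + 1×4 + 14×1 + 8×3 = 55
Farid: 3×1 + 4×4 + 1×2 + 14×2 + 8×0 = 49
Hiro: 3×0 + 4×2 + 1×0 + 14×4 + 8×2 = 80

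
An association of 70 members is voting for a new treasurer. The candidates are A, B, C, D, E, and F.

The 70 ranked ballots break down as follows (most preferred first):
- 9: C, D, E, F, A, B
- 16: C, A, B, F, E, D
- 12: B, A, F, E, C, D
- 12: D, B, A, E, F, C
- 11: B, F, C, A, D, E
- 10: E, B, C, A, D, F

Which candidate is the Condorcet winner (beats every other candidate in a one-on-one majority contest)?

B

B vs A: 45–25
B vs C: 45–25
B vs D: 49–21
B vs E: 51–19
B vs F: 61–9
B beats every other candidate.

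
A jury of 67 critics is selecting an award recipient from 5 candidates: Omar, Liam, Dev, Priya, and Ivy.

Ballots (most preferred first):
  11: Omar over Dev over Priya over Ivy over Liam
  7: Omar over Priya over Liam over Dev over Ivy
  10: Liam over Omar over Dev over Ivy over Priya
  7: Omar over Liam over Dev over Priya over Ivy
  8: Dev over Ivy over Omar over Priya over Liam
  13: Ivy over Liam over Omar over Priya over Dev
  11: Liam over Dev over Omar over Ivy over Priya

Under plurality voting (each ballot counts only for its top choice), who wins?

First-place votes: Omar 25, Liam 21, Dev 8, Priya 0, Ivy 13.

Omar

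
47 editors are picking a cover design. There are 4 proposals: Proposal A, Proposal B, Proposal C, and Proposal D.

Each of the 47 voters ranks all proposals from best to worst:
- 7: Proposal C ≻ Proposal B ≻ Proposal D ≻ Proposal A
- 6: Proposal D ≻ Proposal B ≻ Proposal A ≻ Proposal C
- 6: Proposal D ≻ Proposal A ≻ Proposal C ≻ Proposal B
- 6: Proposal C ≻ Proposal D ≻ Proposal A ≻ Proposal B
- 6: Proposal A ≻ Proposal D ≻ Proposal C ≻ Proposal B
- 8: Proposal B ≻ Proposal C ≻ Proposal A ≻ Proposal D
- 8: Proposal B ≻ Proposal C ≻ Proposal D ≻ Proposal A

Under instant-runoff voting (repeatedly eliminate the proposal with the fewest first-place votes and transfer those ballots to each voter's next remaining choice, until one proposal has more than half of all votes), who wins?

Round 1: Proposal A 6, Proposal B 16, Proposal C 13, Proposal D 12. Proposal A eliminated.
Round 2: Proposal B 16, Proposal C 13, Proposal D 18. Proposal C eliminated.
Round 3: Proposal B 23, Proposal D 24. Proposal D has a majority (≥24).

Proposal D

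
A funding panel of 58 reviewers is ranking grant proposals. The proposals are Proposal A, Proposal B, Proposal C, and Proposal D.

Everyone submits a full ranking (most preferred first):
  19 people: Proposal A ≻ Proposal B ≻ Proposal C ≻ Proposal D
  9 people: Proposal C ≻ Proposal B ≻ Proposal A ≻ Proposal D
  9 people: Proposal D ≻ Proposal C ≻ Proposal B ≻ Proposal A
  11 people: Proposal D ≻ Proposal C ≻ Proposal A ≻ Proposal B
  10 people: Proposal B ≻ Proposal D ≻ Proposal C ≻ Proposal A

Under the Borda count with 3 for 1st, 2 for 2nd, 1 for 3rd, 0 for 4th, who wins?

Proposal A: 19×3 + 9×1 + 9×0 + 11×1 + 10×0 = 77
Proposal B: 19×2 + 9×2 + 9×1 + 11×0 + 10×3 = 95
Proposal C: 19×1 + 9×3 + 9×2 + 11×2 + 10×1 = 96
Proposal D: 19×0 + 9×0 + 9×3 + 11×3 + 10×2 = 80

Proposal C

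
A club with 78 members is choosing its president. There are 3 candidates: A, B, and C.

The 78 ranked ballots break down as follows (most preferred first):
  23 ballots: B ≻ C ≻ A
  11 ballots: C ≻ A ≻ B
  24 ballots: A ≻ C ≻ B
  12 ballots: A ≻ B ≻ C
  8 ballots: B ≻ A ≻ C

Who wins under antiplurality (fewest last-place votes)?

Last-place votes: A 23, B 35, C 20.

C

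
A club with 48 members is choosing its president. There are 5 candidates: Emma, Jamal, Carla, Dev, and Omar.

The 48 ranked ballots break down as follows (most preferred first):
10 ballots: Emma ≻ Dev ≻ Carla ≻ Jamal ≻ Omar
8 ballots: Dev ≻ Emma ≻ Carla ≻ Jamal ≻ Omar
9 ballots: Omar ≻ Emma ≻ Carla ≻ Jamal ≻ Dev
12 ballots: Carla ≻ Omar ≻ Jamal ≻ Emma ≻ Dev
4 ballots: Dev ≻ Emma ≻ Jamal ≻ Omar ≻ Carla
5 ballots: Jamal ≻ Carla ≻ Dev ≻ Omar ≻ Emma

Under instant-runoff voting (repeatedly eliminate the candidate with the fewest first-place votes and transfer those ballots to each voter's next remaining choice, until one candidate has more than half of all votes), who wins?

Emma

Round 1: Emma 10, Jamal 5, Carla 12, Dev 12, Omar 9. Jamal eliminated.
Round 2: Emma 10, Carla 17, Dev 12, Omar 9. Omar eliminated.
Round 3: Emma 19, Carla 17, Dev 12. Dev eliminated.
Round 4: Emma 31, Carla 17. Emma has a majority (≥25).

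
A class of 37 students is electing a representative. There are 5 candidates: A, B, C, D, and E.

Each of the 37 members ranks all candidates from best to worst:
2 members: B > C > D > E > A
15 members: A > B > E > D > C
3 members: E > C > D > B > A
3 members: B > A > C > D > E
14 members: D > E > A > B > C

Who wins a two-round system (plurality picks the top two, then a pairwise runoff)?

D

Round 1 first-place votes: A 15, B 5, C 0, D 14, E 3. A and D advance.
Runoff: A is ranked above D on 18 ballots, D above A on 19.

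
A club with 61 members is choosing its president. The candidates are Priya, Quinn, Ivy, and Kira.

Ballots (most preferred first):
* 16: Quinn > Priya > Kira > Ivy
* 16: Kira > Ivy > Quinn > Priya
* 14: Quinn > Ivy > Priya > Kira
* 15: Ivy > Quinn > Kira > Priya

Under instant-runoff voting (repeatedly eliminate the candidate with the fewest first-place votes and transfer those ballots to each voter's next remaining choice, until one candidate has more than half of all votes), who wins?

Round 1: Priya 0, Quinn 30, Ivy 15, Kira 16. Priya eliminated.
Round 2: Quinn 30, Ivy 15, Kira 16. Ivy eliminated.
Round 3: Quinn 45, Kira 16. Quinn has a majority (≥31).

Quinn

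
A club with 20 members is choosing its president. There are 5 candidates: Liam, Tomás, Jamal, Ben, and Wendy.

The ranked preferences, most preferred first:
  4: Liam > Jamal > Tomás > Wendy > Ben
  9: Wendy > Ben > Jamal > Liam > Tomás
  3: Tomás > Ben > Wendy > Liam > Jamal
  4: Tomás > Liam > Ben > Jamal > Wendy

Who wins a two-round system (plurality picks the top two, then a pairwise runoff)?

Tomás

Round 1 first-place votes: Liam 4, Tomás 7, Jamal 0, Ben 0, Wendy 9. Wendy and Tomás advance.
Runoff: Wendy is ranked above Tomás on 9 ballots, Tomás above Wendy on 11.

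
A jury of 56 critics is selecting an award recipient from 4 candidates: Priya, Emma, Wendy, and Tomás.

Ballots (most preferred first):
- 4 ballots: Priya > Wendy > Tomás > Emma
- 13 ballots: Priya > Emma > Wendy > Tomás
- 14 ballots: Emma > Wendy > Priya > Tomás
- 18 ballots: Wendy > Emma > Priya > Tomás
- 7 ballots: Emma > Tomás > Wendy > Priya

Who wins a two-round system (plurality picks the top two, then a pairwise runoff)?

Round 1 first-place votes: Priya 17, Emma 21, Wendy 18, Tomás 0. Emma and Wendy advance.
Runoff: Emma is ranked above Wendy on 34 ballots, Wendy above Emma on 22.

Emma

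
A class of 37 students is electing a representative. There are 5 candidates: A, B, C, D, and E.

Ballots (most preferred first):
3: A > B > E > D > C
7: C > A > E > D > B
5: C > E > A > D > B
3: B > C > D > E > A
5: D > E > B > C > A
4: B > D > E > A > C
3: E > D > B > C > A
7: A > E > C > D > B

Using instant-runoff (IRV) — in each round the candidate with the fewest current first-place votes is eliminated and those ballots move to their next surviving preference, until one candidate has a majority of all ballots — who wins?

Round 1: A 10, B 7, C 12, D 5, E 3. E eliminated.
Round 2: A 10, B 7, C 12, D 8. B eliminated.
Round 3: A 10, C 15, D 12. A eliminated.
Round 4: C 22, D 15. C has a majority (≥19).

C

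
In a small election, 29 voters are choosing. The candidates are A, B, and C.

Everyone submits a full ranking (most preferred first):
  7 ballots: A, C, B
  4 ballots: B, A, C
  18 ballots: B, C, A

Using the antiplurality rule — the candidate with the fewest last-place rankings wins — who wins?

C

Last-place votes: A 18, B 7, C 4.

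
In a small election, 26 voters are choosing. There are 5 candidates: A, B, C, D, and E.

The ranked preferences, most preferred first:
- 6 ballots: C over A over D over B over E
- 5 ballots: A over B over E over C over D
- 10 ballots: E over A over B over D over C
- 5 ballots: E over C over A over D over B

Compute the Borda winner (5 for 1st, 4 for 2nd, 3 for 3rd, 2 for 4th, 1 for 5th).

A: 6×4 + 5×5 + 10×4 + 5×3 = 104
B: 6×2 + 5×4 + 10×3 + 5×1 = 67
C: 6×5 + 5×2 + 10×1 + 5×4 = 70
D: 6×3 + 5×1 + 10×2 + 5×2 = 53
E: 6×1 + 5×3 + 10×5 + 5×5 = 96

A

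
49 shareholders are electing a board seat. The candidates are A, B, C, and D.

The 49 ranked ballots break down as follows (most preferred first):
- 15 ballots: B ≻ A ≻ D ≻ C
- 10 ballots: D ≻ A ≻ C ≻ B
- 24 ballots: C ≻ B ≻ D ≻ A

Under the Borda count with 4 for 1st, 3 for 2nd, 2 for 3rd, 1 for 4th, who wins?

A: 15×3 + 10×3 + 24×1 = 99
B: 15×4 + 10×1 + 24×3 = 142
C: 15×1 + 10×2 + 24×4 = 131
D: 15×2 + 10×4 + 24×2 = 118

B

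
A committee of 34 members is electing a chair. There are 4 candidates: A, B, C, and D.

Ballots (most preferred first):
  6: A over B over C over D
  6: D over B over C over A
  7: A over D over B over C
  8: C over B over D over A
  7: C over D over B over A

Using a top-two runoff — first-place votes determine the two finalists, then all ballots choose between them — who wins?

C

Round 1 first-place votes: A 13, B 0, C 15, D 6. C and A advance.
Runoff: C is ranked above A on 21 ballots, A above C on 13.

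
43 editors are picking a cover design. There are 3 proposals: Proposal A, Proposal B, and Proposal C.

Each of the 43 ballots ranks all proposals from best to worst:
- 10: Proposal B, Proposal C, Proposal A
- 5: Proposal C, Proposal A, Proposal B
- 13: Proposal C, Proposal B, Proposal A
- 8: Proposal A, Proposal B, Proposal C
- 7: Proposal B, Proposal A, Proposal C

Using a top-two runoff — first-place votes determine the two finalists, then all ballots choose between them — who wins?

Round 1 first-place votes: Proposal A 8, Proposal B 17, Proposal C 18. Proposal C and Proposal B advance.
Runoff: Proposal C is ranked above Proposal B on 18 ballots, Proposal B above Proposal C on 25.

Proposal B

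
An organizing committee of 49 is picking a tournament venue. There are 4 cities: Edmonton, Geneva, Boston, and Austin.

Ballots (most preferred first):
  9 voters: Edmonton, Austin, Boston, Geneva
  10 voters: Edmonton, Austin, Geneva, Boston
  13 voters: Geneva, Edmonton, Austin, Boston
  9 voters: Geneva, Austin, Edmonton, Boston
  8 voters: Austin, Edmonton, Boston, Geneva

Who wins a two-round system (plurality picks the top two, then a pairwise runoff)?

Edmonton

Round 1 first-place votes: Edmonton 19, Geneva 22, Boston 0, Austin 8. Geneva and Edmonton advance.
Runoff: Geneva is ranked above Edmonton on 22 ballots, Edmonton above Geneva on 27.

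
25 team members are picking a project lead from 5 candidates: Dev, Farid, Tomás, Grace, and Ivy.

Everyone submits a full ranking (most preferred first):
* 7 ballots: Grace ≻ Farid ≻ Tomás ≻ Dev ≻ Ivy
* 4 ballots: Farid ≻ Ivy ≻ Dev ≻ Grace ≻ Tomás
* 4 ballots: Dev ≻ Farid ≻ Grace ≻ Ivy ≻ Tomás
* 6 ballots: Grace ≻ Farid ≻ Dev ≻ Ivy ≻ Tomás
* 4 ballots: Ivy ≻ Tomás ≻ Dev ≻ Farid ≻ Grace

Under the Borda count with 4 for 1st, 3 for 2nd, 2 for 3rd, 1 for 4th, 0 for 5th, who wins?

Farid

Dev: 7×1 + 4×2 + 4×4 + 6×2 + 4×2 = 51
Farid: 7×3 + 4×4 + 4×3 + 6×3 + 4×1 = 71
Tomás: 7×2 + 4×0 + 4×0 + 6×0 + 4×3 = 26
Grace: 7×4 + 4×1 + 4×2 + 6×4 + 4×0 = 64
Ivy: 7×0 + 4×3 + 4×1 + 6×1 + 4×4 = 38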